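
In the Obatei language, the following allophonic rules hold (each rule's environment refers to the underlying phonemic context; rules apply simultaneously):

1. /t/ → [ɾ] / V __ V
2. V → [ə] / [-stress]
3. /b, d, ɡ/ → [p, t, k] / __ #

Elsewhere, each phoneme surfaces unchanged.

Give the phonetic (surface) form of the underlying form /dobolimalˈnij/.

/d/ (word-initial) fails the environment for rule 3, so it stays [d].
/o/ (between /d/ and /b/): in an unstressed syllable, so rule 2 applies → [ə].
/b/ (between /o/ and /o/) fails the environment for rule 3, so it stays [b].
/o/ (between /b/ and /l/): in an unstressed syllable, so rule 2 applies → [ə].
/l/ stays [l].
/i/ (between /l/ and /m/) occurs in an unstressed syllable → [ə] by rule 2.
/m/ — not in any rule's target class → [m].
/a/ (between /m/ and /l/): in an unstressed syllable, so rule 2 applies → [ə].
/l/ — not in any rule's target class → [l].
/n/ (between /l/ and /i/): no rule targets it → [n].
/i/ — between /n/ and /j/; rule 2 does not apply here → [i].
/j/ — not in any rule's target class → [j].

[dəbələməlˈnij]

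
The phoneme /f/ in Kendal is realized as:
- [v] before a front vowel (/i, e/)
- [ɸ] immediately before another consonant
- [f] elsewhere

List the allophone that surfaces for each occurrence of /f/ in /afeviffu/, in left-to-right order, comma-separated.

Occurrence 1 (position 2): before a front vowel (/i, e/) → [v].
Occurrence 2 (position 6): immediately before another consonant → [ɸ].
Occurrence 3 (position 7): no conditioning environment matches → elsewhere allophone [f].

[v], [ɸ], [f]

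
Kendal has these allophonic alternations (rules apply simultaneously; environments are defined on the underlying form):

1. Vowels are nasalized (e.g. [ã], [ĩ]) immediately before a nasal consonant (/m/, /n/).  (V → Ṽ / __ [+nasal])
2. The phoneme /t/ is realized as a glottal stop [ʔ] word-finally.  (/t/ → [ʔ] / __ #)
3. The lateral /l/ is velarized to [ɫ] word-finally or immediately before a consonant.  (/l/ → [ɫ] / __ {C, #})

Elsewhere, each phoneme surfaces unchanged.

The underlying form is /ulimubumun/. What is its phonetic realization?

/u/ — word-initial; rule 1 does not apply here → [u].
/l/ — between /u/ and /i/; rule 3 does not apply here → [l].
Rule 1 applies to /i/ (between /l/ and /m/: before a nasal consonant) → [ĩ].
/m/ stays [m].
/u/ (between /m/ and /b/) is in the target of rule 1 but the environment (before a nasal consonant) is not met → [u].
/b/ (between /u/ and /u/): no rule targets it → [b].
/u/ (between /b/ and /m/) occurs before a nasal consonant → [ũ] by rule 1.
/m/ (between /u/ and /u/) is unaffected → [m].
/u/ (between /m/ and /n/): before a nasal consonant, so rule 1 applies → [ũ].
/n/ — not in any rule's target class → [n].

[ulĩmubũmũn]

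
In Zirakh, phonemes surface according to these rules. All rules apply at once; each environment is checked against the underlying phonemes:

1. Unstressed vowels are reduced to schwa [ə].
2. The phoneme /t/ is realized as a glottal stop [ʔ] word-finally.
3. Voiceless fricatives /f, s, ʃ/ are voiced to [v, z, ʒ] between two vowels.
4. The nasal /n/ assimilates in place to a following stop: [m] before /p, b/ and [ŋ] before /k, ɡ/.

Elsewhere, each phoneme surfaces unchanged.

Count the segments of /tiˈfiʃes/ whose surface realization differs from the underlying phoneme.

Segments that undergo a rule: /i/ → [ə] (rule 1); /f/ → [v] (rule 3); /ʃ/ → [ʒ] (rule 3); /e/ → [ə] (rule 1).
All other segments surface unchanged.

4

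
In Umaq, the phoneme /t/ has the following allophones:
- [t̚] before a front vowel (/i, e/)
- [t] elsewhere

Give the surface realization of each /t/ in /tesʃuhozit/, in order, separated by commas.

[t̚], [t]

Occurrence 1 (position 1): before a front vowel (/i, e/) → [t̚].
Occurrence 2 (position 10): no conditioning environment matches → elsewhere allophone [t].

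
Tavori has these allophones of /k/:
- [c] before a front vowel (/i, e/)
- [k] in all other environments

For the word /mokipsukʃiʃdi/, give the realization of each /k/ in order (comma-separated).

[c], [k]

Occurrence 1 (position 3): before a front vowel → [c].
Occurrence 2 (position 8): no conditioning environment matches → elsewhere allophone [k].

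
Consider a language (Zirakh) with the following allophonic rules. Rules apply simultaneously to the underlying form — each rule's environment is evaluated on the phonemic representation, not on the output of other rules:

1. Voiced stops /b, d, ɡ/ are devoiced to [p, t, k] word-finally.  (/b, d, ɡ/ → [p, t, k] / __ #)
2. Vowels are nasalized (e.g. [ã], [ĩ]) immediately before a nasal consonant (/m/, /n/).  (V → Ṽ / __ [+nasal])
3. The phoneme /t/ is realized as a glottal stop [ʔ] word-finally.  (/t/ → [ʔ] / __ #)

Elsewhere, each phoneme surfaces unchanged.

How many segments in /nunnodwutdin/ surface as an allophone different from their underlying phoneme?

2

Segments that undergo a rule: /u/ → [ũ] (rule 2); /i/ → [ĩ] (rule 2).
All other segments surface unchanged.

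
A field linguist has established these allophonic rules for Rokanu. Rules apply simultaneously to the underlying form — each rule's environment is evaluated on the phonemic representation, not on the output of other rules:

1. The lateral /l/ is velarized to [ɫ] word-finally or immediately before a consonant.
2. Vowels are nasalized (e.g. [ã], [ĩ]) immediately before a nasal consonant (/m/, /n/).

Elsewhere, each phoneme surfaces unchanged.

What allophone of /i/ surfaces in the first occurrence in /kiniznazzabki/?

Rule 2 applies to /i/ (between /k/ and /n/: before a nasal consonant) → [ĩ].

[ĩ]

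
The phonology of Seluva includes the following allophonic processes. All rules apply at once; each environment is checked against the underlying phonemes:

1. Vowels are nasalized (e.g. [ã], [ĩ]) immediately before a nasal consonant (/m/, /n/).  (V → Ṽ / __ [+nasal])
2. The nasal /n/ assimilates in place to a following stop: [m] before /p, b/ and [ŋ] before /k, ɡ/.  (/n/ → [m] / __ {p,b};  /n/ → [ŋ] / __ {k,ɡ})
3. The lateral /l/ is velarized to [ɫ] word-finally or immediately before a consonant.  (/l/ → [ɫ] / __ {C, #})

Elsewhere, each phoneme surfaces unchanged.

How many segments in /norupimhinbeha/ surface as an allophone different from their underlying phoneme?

3

Segments that undergo a rule: /i/ → [ĩ] (rule 1); /i/ → [ĩ] (rule 1); /n/ → [m] (rule 2).
All other segments surface unchanged.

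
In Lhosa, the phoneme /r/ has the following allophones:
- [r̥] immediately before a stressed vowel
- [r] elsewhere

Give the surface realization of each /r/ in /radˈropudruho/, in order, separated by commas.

Occurrence 1 (position 1): no conditioning environment matches → elsewhere allophone [r].
Occurrence 2 (position 4): immediately before a stressed vowel → [r̥].
Occurrence 3 (position 9): no conditioning environment matches → elsewhere allophone [r].

[r], [r̥], [r]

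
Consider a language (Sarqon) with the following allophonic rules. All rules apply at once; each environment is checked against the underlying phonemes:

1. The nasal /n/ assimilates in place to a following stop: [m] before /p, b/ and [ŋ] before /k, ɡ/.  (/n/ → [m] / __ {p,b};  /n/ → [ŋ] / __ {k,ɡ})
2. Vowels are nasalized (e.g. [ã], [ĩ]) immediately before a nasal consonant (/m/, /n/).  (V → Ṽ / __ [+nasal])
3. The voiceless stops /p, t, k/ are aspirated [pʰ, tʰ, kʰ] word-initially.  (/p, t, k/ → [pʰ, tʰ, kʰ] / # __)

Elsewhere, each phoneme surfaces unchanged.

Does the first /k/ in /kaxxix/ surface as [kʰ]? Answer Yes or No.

Yes

/k/ — word-initial, word-initially — surfaces as [kʰ] (rule 3).
The actual realization is [kʰ], which matches [kʰ].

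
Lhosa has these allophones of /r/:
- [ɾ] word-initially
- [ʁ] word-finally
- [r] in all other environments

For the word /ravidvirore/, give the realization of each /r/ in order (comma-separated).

[ɾ], [r], [r]

Occurrence 1 (position 1): word-initially → [ɾ].
Occurrence 2 (position 8): no conditioning environment matches → elsewhere allophone [r].
Occurrence 3 (position 10): no conditioning environment matches → elsewhere allophone [r].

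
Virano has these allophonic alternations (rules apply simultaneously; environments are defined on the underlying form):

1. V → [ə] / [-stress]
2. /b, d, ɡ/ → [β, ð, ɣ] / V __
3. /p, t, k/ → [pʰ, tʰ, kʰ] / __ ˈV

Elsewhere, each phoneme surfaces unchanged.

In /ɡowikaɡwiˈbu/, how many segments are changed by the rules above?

6

Segments that undergo a rule: /o/ → [ə] (rule 1); /i/ → [ə] (rule 1); /a/ → [ə] (rule 1); /ɡ/ → [ɣ] (rule 2); /i/ → [ə] (rule 1); /b/ → [β] (rule 2).
All other segments surface unchanged.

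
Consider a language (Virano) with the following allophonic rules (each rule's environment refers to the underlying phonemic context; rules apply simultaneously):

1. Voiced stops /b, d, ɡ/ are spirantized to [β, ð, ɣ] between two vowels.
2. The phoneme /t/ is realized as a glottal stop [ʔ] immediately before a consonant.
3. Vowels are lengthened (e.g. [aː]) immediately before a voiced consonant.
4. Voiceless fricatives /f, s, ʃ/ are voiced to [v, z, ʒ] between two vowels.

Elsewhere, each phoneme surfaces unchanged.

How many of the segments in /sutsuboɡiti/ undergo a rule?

5

Segments that undergo a rule: /t/ → [ʔ] (rule 2); /u/ → [uː] (rule 3); /b/ → [β] (rule 1); /o/ → [oː] (rule 3); /ɡ/ → [ɣ] (rule 1).
All other segments surface unchanged.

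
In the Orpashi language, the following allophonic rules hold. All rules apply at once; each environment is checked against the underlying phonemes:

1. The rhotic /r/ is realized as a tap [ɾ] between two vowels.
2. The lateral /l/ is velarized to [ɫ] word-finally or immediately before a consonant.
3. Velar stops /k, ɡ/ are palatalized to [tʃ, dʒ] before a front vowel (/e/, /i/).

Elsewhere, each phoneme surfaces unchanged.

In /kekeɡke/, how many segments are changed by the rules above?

Segments that undergo a rule: /k/ → [tʃ] (rule 3); /k/ → [tʃ] (rule 3); /k/ → [tʃ] (rule 3).
All other segments surface unchanged.

3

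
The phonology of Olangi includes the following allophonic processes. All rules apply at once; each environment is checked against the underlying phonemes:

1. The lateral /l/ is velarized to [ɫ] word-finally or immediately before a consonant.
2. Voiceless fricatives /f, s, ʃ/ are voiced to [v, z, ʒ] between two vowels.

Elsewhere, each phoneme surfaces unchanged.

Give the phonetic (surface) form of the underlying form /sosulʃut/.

[sozuɫʃut]

/s/ — word-initial; rule 2 does not apply here → [s].
/o/ — not in any rule's target class → [o].
/s/ (between /o/ and /u/): between two vowels, so rule 2 applies → [z].
/u/ (between /s/ and /l/) is unaffected → [u].
/l/ — between /u/ and /ʃ/, word-finally or immediately before a consonant — surfaces as [ɫ] (rule 1).
/ʃ/ (between /l/ and /u/) is in the target of rule 2 but the environment (between two vowels) is not met → [ʃ].
/u/ (between /ʃ/ and /t/) is unaffected → [u].
/t/ (word-final): no rule targets it → [t].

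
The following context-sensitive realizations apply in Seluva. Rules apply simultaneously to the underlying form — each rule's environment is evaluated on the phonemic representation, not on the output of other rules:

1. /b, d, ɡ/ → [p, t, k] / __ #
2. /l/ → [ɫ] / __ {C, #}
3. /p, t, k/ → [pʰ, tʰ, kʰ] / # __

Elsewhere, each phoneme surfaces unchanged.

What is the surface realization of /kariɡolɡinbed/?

[kʰariɡoɫɡinbet]

/k/ (word-initial) occurs word-initially → [kʰ] by rule 3.
/a/ (between /k/ and /r/): no rule targets it → [a].
/r/ stays [r].
/i/ (between /r/ and /ɡ/) is unaffected → [i].
/ɡ/ (between /i/ and /o/): rule 1 targets it, but not word-finally → unchanged [ɡ].
/o/ (between /ɡ/ and /l/): no rule targets it → [o].
/l/ meets the environment for rule 2 (word-finally or immediately before a consonant) → [ɫ].
/ɡ/ (between /l/ and /i/): rule 1 targets it, but not word-finally → unchanged [ɡ].
/i/ — not in any rule's target class → [i].
/n/ stays [n].
/b/ (between /n/ and /e/) is in the target of rule 1 but the environment (word-finally) is not met → [b].
/e/ stays [e].
/d/ (word-final): word-finally, so rule 1 applies → [t].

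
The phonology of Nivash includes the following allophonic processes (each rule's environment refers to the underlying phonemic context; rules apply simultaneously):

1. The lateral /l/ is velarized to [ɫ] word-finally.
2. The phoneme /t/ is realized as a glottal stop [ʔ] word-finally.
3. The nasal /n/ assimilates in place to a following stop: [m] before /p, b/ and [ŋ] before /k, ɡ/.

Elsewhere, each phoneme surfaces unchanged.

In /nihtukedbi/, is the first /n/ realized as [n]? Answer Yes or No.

/n/ (word-initial) fails the environment for rule 3, so it stays [n].
The actual realization is [n], which matches [n].

Yes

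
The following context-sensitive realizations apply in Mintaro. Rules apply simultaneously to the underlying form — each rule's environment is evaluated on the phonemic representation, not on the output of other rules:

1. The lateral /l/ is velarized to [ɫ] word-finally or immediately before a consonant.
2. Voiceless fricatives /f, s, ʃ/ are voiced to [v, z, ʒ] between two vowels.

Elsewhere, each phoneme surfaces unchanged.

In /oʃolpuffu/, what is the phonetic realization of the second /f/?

/f/ (between /f/ and /u/) is in the target of rule 2 but the environment (between two vowels) is not met → [f].

[f]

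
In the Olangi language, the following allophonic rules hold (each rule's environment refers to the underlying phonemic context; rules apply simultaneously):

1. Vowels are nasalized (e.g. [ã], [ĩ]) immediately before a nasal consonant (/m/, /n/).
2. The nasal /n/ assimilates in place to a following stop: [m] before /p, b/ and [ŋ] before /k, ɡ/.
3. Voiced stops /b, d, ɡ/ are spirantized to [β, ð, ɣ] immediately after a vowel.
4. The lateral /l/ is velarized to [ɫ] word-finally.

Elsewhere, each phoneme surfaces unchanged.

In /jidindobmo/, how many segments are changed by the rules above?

Segments that undergo a rule: /d/ → [ð] (rule 3); /i/ → [ĩ] (rule 1); /b/ → [β] (rule 3).
All other segments surface unchanged.

3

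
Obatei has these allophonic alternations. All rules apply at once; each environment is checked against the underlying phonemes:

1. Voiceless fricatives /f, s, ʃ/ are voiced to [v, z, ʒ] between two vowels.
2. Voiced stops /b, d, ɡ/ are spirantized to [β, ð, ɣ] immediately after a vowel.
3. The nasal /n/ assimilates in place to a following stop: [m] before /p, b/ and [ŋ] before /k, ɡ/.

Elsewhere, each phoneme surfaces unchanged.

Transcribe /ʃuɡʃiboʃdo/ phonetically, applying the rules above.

[ʃuɣʃiβoʃdo]

/ʃ/ (word-initial): rule 1 targets it, but not between two vowels → unchanged [ʃ].
/ɡ/ — between /u/ and /ʃ/, immediately after a vowel — surfaces as [ɣ] (rule 2).
/ʃ/ (between /ɡ/ and /i/) fails the environment for rule 1, so it stays [ʃ].
Rule 2 applies to /b/ (between /i/ and /o/: immediately after a vowel) → [β].
/ʃ/ (between /o/ and /d/) is in the target of rule 1 but the environment (between two vowels) is not met → [ʃ].
/d/ — between /ʃ/ and /o/; rule 2 does not apply here → [d].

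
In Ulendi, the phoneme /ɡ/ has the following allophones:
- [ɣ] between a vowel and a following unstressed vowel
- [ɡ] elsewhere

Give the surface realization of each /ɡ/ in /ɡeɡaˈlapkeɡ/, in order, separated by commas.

Occurrence 1 (position 1): no conditioning environment matches → elsewhere allophone [ɡ].
Occurrence 2 (position 3): between a vowel and a following unstressed vowel → [ɣ].
Occurrence 3 (position 10): no conditioning environment matches → elsewhere allophone [ɡ].

[ɡ], [ɣ], [ɡ]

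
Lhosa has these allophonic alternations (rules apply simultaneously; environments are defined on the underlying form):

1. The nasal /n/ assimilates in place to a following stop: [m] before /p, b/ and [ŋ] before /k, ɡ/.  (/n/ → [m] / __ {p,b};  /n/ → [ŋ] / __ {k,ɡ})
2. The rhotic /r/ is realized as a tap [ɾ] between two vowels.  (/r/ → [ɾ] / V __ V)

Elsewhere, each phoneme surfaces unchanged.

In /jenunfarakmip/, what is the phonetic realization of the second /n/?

[n]

/n/ — between /u/ and /f/; rule 1 does not apply here → [n].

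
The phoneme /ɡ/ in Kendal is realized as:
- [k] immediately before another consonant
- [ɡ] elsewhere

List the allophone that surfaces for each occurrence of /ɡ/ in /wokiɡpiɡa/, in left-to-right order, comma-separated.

[k], [ɡ]

Occurrence 1 (position 5): immediately before another consonant → [k].
Occurrence 2 (position 8): no conditioning environment matches → elsewhere allophone [ɡ].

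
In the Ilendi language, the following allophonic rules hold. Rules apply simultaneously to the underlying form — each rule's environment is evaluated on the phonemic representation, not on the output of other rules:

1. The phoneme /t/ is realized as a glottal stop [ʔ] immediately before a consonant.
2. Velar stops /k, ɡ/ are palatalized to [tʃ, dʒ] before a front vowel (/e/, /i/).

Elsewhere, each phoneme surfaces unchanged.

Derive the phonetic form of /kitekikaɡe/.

/k/ (word-initial): before a front vowel, so rule 2 applies → [tʃ].
/i/ stays [i].
/t/ (between /i/ and /e/) is in the target of rule 1 but the environment (immediately before a consonant) is not met → [t].
/e/ (between /t/ and /k/): no rule targets it → [e].
/k/ — between /e/ and /i/, before a front vowel — surfaces as [tʃ] (rule 2).
/i/ stays [i].
/k/ — between /i/ and /a/; rule 2 does not apply here → [k].
/a/ (between /k/ and /ɡ/): no rule targets it → [a].
/ɡ/ (between /a/ and /e/): before a front vowel, so rule 2 applies → [dʒ].
/e/ — not in any rule's target class → [e].

[tʃitetʃikadʒe]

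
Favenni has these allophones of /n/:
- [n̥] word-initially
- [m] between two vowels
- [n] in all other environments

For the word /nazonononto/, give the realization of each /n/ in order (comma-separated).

[n̥], [m], [m], [n]

Occurrence 1 (position 1): word-initially → [n̥].
Occurrence 2 (position 5): between two vowels → [m].
Occurrence 3 (position 7): between two vowels → [m].
Occurrence 4 (position 9): no conditioning environment matches → elsewhere allophone [n].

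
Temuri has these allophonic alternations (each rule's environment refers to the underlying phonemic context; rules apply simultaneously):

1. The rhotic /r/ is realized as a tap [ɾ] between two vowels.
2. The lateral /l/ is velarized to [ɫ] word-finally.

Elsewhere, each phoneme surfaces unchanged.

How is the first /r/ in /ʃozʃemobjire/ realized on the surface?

/r/ — between /i/ and /e/, between two vowels — surfaces as [ɾ] (rule 1).

[ɾ]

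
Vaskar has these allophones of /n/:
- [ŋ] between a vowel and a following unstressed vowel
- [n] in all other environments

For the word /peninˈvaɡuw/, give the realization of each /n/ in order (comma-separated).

[ŋ], [n]

Occurrence 1 (position 3): between a vowel and a following unstressed vowel → [ŋ].
Occurrence 2 (position 5): no conditioning environment matches → elsewhere allophone [n].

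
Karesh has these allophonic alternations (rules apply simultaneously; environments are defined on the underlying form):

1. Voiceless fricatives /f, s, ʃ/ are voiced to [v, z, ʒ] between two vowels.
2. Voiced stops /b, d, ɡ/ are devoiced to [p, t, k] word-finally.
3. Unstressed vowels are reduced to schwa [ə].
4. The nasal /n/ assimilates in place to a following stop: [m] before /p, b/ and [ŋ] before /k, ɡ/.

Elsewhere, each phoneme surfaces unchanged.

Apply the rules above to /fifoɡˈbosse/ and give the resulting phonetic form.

/f/ (word-initial): rule 1 targets it, but not between two vowels → unchanged [f].
/i/ — between /f/ and /f/, in an unstressed syllable — surfaces as [ə] (rule 3).
/f/ (between /i/ and /o/) occurs between two vowels → [v] by rule 1.
/o/ (between /f/ and /ɡ/) occurs in an unstressed syllable → [ə] by rule 3.
/ɡ/ (between /o/ and /b/) is in the target of rule 2 but the environment (word-finally) is not met → [ɡ].
/b/ (between /ɡ/ and /o/) is in the target of rule 2 but the environment (word-finally) is not met → [b].
/o/ (between /b/ and /s/) is in the target of rule 3 but the environment (in an unstressed syllable) is not met → [o].
/s/ (between /o/ and /s/) fails the environment for rule 1, so it stays [s].
/s/ (between /s/ and /e/) fails the environment for rule 1, so it stays [s].
/e/ (word-final) occurs in an unstressed syllable → [ə] by rule 3.

[fəvəɡˈbossə]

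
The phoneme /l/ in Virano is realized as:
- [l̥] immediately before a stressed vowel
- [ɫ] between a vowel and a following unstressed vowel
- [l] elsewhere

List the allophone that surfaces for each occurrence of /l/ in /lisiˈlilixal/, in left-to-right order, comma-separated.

[l], [l̥], [ɫ], [l]

Occurrence 1 (position 1): no conditioning environment matches → elsewhere allophone [l].
Occurrence 2 (position 5): immediately before a stressed vowel → [l̥].
Occurrence 3 (position 7): between a vowel and a following unstressed vowel → [ɫ].
Occurrence 4 (position 11): no conditioning environment matches → elsewhere allophone [l].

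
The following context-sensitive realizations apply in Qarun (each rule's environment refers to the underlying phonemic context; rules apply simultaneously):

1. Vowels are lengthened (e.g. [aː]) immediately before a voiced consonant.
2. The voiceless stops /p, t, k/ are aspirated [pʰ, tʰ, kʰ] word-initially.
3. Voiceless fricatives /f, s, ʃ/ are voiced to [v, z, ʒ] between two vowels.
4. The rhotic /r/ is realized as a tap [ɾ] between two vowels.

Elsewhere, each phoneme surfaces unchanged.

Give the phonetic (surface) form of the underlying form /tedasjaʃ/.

/t/ (word-initial): word-initially, so rule 2 applies → [tʰ].
/e/ (between /t/ and /d/) occurs before a voiced consonant → [eː] by rule 1.
/d/ — not in any rule's target class → [d].
/a/ — between /d/ and /s/; rule 1 does not apply here → [a].
/s/ (between /a/ and /j/) is in the target of rule 3 but the environment (between two vowels) is not met → [s].
/j/ — not in any rule's target class → [j].
/a/ (between /j/ and /ʃ/) fails the environment for rule 1, so it stays [a].
/ʃ/ (word-final) fails the environment for rule 3, so it stays [ʃ].

[tʰeːdasjaʃ]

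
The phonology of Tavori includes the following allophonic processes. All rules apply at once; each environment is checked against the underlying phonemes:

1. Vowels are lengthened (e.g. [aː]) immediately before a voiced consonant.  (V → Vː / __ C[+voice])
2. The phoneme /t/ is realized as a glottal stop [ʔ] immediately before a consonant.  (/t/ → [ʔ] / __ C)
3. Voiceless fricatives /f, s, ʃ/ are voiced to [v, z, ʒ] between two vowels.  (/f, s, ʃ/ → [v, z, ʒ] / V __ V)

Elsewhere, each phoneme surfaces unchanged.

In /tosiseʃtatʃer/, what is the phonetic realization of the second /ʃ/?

/ʃ/ (between /t/ and /e/) is in the target of rule 3 but the environment (between two vowels) is not met → [ʃ].

[ʃ]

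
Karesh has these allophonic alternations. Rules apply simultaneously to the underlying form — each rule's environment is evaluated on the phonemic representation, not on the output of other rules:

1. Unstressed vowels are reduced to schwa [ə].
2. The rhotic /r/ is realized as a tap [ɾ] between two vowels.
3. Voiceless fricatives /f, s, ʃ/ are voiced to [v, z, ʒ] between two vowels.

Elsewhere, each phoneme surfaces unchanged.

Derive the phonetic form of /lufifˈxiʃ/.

[ləvəfˈxiʃ]

/l/ (word-initial): no rule targets it → [l].
/u/ — between /l/ and /f/, in an unstressed syllable — surfaces as [ə] (rule 1).
/f/ (between /u/ and /i/) occurs between two vowels → [v] by rule 3.
/i/ (between /f/ and /f/) occurs in an unstressed syllable → [ə] by rule 1.
/f/ (between /i/ and /x/) fails the environment for rule 3, so it stays [f].
/x/ (between /f/ and /i/) is unaffected → [x].
/i/ (between /x/ and /ʃ/) fails the environment for rule 1, so it stays [i].
/ʃ/ (word-final): rule 3 targets it, but not between two vowels → unchanged [ʃ].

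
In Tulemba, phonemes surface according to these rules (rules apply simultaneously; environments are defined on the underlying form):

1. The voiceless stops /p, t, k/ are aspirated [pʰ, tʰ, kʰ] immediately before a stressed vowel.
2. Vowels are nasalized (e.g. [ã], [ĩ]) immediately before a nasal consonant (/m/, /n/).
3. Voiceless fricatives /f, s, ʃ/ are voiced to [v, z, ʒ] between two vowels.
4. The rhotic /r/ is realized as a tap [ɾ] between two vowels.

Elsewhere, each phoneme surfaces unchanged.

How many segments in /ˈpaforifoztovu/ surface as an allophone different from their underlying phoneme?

Segments that undergo a rule: /p/ → [pʰ] (rule 1); /f/ → [v] (rule 3); /r/ → [ɾ] (rule 4); /f/ → [v] (rule 3).
All other segments surface unchanged.

4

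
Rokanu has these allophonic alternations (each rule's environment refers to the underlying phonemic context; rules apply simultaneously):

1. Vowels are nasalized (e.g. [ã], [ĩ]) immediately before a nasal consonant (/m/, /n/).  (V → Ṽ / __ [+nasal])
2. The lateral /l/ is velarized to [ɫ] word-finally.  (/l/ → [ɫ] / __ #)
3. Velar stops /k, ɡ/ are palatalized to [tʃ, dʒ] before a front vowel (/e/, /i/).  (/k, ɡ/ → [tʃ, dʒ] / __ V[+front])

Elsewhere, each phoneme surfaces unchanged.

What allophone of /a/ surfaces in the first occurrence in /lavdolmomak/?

/a/ (between /l/ and /v/): rule 1 targets it, but not before a nasal consonant → unchanged [a].

[a]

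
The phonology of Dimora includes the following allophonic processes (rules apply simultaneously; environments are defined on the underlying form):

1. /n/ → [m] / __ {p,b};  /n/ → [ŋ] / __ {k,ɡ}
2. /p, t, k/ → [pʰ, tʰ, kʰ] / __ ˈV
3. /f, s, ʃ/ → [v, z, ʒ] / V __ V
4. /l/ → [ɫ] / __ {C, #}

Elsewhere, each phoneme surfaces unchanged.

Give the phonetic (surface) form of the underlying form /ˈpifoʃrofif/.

Rule 2 applies to /p/ (word-initial: immediately before a stressed vowel) → [pʰ].
/i/ stays [i].
/f/ — between /i/ and /o/, between two vowels — surfaces as [v] (rule 3).
/o/ stays [o].
/ʃ/ (between /o/ and /r/) is in the target of rule 3 but the environment (between two vowels) is not met → [ʃ].
/r/ — not in any rule's target class → [r].
/o/ stays [o].
/f/ — between /o/ and /i/, between two vowels — surfaces as [v] (rule 3).
/i/ stays [i].
/f/ (word-final) fails the environment for rule 3, so it stays [f].

[ˈpʰivoʃrovif]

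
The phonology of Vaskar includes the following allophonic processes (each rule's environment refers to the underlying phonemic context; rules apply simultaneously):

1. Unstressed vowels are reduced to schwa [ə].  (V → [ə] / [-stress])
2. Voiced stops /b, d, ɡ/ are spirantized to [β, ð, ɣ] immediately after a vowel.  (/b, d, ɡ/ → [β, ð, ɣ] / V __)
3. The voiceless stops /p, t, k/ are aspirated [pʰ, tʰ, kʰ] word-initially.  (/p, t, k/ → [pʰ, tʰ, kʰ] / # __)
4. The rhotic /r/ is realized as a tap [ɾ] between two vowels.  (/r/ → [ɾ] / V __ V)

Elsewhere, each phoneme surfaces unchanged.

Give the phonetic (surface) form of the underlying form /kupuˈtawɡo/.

[kʰəpəˈtawɡə]

/k/ meets the environment for rule 3 (word-initially) → [kʰ].
/u/ (between /k/ and /p/) occurs in an unstressed syllable → [ə] by rule 1.
/p/ (between /u/ and /u/) is in the target of rule 3 but the environment (word-initially) is not met → [p].
/u/ (between /p/ and /t/) occurs in an unstressed syllable → [ə] by rule 1.
/t/ (between /u/ and /a/) fails the environment for rule 3, so it stays [t].
/a/ — between /t/ and /w/; rule 1 does not apply here → [a].
/w/ (between /a/ and /ɡ/) is unaffected → [w].
/ɡ/ (between /w/ and /o/) is in the target of rule 2 but the environment (immediately after a vowel) is not met → [ɡ].
/o/ — word-final, in an unstressed syllable — surfaces as [ə] (rule 1).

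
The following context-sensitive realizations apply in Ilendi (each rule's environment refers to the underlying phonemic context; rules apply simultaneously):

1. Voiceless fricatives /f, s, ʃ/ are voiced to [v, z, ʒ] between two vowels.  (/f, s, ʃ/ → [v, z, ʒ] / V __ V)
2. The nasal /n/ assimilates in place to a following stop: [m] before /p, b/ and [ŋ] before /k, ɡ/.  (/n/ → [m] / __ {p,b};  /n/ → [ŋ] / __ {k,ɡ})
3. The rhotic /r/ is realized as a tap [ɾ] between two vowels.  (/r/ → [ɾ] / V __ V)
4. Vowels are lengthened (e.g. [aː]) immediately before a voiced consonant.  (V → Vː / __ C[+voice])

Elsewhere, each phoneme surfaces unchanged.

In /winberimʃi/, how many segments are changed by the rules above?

5

Segments that undergo a rule: /i/ → [iː] (rule 4); /n/ → [m] (rule 2); /e/ → [eː] (rule 4); /r/ → [ɾ] (rule 3); /i/ → [iː] (rule 4).
All other segments surface unchanged.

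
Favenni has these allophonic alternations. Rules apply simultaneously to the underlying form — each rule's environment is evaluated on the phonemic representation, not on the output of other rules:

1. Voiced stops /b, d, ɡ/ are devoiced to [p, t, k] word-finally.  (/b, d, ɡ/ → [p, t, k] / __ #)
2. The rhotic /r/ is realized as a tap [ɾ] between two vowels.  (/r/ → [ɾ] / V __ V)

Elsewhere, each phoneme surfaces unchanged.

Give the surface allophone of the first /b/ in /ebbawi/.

[b]

/b/ (between /e/ and /b/) fails the environment for rule 1, so it stays [b].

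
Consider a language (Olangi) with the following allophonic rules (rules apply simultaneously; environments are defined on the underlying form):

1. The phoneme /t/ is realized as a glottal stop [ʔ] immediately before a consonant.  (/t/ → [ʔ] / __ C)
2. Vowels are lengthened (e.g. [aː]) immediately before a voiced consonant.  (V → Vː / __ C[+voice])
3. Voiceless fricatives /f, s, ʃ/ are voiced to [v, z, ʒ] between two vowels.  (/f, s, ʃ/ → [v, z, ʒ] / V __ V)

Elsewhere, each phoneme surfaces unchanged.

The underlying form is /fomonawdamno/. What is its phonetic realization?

/f/ (word-initial) fails the environment for rule 3, so it stays [f].
/o/ — between /f/ and /m/, before a voiced consonant — surfaces as [oː] (rule 2).
/m/ — not in any rule's target class → [m].
/o/ — between /m/ and /n/, before a voiced consonant — surfaces as [oː] (rule 2).
/n/ (between /o/ and /a/) is unaffected → [n].
/a/ meets the environment for rule 2 (before a voiced consonant) → [aː].
/w/ (between /a/ and /d/) is unaffected → [w].
/d/ (between /w/ and /a/): no rule targets it → [d].
/a/ (between /d/ and /m/): before a voiced consonant, so rule 2 applies → [aː].
/m/ (between /a/ and /n/) is unaffected → [m].
/n/ (between /m/ and /o/) is unaffected → [n].
/o/ (word-final) is in the target of rule 2 but the environment (before a voiced consonant) is not met → [o].

[foːmoːnaːwdaːmno]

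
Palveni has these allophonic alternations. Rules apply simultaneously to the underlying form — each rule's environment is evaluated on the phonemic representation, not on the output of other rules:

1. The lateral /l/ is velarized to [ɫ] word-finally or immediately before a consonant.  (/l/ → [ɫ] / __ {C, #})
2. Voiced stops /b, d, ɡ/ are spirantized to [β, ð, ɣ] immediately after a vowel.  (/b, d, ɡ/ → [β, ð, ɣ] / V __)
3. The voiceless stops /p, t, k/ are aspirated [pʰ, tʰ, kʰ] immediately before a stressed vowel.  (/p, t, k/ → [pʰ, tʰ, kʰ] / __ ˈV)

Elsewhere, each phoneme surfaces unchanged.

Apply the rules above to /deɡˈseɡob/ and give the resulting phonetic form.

/d/ (word-initial) is in the target of rule 2 but the environment (immediately after a vowel) is not met → [d].
/e/ — not in any rule's target class → [e].
/ɡ/ — between /e/ and /s/, immediately after a vowel — surfaces as [ɣ] (rule 2).
/s/ stays [s].
/e/ stays [e].
/ɡ/ meets the environment for rule 2 (immediately after a vowel) → [ɣ].
/o/ (between /ɡ/ and /b/): no rule targets it → [o].
/b/ meets the environment for rule 2 (immediately after a vowel) → [β].

[deɣˈseɣoβ]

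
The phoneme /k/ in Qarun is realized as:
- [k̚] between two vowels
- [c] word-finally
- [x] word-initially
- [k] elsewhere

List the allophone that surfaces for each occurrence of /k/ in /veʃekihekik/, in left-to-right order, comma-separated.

[k̚], [k̚], [c]

Occurrence 1 (position 5): between two vowels → [k̚].
Occurrence 2 (position 9): between two vowels → [k̚].
Occurrence 3 (position 11): word-finally → [c].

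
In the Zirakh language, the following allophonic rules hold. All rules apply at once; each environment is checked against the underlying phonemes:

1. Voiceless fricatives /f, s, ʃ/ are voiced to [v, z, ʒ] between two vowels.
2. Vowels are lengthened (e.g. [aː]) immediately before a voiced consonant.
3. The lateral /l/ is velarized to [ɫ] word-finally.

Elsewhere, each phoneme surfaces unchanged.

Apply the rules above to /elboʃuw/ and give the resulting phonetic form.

[eːlboʒuːw]

/e/ — word-initial, before a voiced consonant — surfaces as [eː] (rule 2).
/l/ (between /e/ and /b/): rule 3 targets it, but not word-finally → unchanged [l].
/b/ (between /l/ and /o/): no rule targets it → [b].
/o/ (between /b/ and /ʃ/): rule 2 targets it, but not before a voiced consonant → unchanged [o].
/ʃ/ — between /o/ and /u/, between two vowels — surfaces as [ʒ] (rule 1).
/u/ meets the environment for rule 2 (before a voiced consonant) → [uː].
/w/ — not in any rule's target class → [w].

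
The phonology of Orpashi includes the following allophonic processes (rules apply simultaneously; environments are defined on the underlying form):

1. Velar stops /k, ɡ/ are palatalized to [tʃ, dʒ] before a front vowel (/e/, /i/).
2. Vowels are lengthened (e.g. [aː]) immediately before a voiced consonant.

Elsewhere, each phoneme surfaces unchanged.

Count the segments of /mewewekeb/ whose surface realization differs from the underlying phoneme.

Segments that undergo a rule: /e/ → [eː] (rule 2); /e/ → [eː] (rule 2); /k/ → [tʃ] (rule 1); /e/ → [eː] (rule 2).
All other segments surface unchanged.

4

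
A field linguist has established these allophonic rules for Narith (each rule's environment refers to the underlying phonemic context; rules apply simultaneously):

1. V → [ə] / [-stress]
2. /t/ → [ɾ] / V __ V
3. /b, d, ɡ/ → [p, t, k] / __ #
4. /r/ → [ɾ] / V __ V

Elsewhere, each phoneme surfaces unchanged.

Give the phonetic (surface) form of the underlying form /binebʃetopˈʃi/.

/b/ (word-initial) is in the target of rule 3 but the environment (word-finally) is not met → [b].
/i/ — between /b/ and /n/, in an unstressed syllable — surfaces as [ə] (rule 1).
/n/ (between /i/ and /e/) is unaffected → [n].
Rule 1 applies to /e/ (between /n/ and /b/: in an unstressed syllable) → [ə].
/b/ (between /e/ and /ʃ/): rule 3 targets it, but not word-finally → unchanged [b].
/ʃ/ — not in any rule's target class → [ʃ].
/e/ — between /ʃ/ and /t/, in an unstressed syllable — surfaces as [ə] (rule 1).
/t/ — between /e/ and /o/, between two vowels — surfaces as [ɾ] (rule 2).
/o/ (between /t/ and /p/): in an unstressed syllable, so rule 1 applies → [ə].
/p/ (between /o/ and /ʃ/) is unaffected → [p].
/ʃ/ (between /p/ and /i/): no rule targets it → [ʃ].
/i/ (word-final) fails the environment for rule 1, so it stays [i].

[bənəbʃəɾəpˈʃi]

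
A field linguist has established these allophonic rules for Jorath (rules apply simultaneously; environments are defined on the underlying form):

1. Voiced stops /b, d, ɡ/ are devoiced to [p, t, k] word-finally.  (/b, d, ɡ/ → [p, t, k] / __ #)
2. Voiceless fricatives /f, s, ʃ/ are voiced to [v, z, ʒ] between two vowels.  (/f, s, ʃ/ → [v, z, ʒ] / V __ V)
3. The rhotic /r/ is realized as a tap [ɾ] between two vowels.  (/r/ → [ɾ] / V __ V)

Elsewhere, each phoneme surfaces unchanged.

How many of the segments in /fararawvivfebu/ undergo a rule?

Segments that undergo a rule: /r/ → [ɾ] (rule 3); /r/ → [ɾ] (rule 3).
All other segments surface unchanged.

2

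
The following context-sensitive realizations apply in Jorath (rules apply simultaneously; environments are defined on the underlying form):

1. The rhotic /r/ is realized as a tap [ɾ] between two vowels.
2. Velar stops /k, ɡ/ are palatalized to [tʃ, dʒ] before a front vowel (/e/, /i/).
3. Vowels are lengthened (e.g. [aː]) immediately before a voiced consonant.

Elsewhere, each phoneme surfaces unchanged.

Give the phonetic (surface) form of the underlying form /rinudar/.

[riːnuːdaːr]

/r/ (word-initial) is in the target of rule 1 but the environment (between two vowels) is not met → [r].
/i/ — between /r/ and /n/, before a voiced consonant — surfaces as [iː] (rule 3).
/u/ (between /n/ and /d/): before a voiced consonant, so rule 3 applies → [uː].
Rule 3 applies to /a/ (between /d/ and /r/: before a voiced consonant) → [aː].
/r/ (word-final) fails the environment for rule 1, so it stays [r].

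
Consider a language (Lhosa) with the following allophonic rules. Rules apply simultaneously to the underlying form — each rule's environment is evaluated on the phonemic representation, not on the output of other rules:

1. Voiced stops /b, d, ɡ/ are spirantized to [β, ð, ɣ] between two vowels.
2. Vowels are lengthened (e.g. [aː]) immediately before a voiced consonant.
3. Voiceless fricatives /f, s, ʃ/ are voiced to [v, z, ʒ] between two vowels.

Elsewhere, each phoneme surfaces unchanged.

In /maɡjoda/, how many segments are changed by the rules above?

3

Segments that undergo a rule: /a/ → [aː] (rule 2); /o/ → [oː] (rule 2); /d/ → [ð] (rule 1).
All other segments surface unchanged.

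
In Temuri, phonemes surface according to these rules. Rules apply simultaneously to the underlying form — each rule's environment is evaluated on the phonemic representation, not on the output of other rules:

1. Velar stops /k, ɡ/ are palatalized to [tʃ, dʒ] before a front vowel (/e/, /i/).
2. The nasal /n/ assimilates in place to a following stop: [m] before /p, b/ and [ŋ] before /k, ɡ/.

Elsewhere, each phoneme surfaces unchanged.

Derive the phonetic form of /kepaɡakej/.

[tʃepaɡatʃej]

/k/ (word-initial) occurs before a front vowel → [tʃ] by rule 1.
/e/ (between /k/ and /p/) is unaffected → [e].
/p/ (between /e/ and /a/): no rule targets it → [p].
/a/ stays [a].
/ɡ/ — between /a/ and /a/; rule 1 does not apply here → [ɡ].
/a/ — not in any rule's target class → [a].
/k/ (between /a/ and /e/) occurs before a front vowel → [tʃ] by rule 1.
/e/ (between /k/ and /j/) is unaffected → [e].
/j/ (word-final): no rule targets it → [j].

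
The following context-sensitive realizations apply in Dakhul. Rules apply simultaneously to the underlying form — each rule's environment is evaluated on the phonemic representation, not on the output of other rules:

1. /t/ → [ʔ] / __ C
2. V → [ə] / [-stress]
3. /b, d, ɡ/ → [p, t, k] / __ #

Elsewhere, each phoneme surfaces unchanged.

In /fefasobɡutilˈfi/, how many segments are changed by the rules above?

Segments that undergo a rule: /e/ → [ə] (rule 2); /a/ → [ə] (rule 2); /o/ → [ə] (rule 2); /u/ → [ə] (rule 2); /i/ → [ə] (rule 2).
All other segments surface unchanged.

5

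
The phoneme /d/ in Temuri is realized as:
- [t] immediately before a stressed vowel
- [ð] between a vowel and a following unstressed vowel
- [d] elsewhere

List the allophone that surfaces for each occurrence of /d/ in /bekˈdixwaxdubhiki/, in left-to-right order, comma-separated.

[t], [d]

Occurrence 1 (position 4): immediately before a stressed vowel → [t].
Occurrence 2 (position 10): no conditioning environment matches → elsewhere allophone [d].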